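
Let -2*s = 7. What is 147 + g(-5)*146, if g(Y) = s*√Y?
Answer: 147 - 511*I*√5 ≈ 147.0 - 1142.6*I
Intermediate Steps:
s = -7/2 (s = -½*7 = -7/2 ≈ -3.5000)
g(Y) = -7*√Y/2
147 + g(-5)*146 = 147 - 7*I*√5/2*146 = 147 - 511*I*√5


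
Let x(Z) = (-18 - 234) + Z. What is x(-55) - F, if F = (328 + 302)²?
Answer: -397207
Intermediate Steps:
x(Z) = -252 + Z
F = 396900 (F = 630² = 396900)
x(-55) - F = (-252 - 55) - 1*396900 = -307 - 396900 = -397207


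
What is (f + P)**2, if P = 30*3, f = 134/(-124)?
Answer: 30393169/3844 ≈ 7906.6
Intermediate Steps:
f = -67/62 (f = 134*(-1/124) = -67/62 ≈ -1.0806)
P = 90
(f + P)**2 = (-67/62 + 90)**2 = (5513/62)**2 = 30393169/3844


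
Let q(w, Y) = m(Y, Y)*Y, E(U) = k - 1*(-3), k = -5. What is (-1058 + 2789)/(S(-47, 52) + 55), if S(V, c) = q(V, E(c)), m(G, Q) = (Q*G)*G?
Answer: 1731/71 ≈ 24.380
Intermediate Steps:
m(G, Q) = Q*G**2 (m(G, Q) = (G*Q)*G = Q*G**2)
E(U) = -2 (E(U) = -5 - 1*(-3) = -5 + 3 = -2)
q(w, Y) = Y**4 (q(w, Y) = (Y*Y**2)*Y = Y**3*Y = Y**4)
S(V, c) = 16 (S(V, c) = (-2)**4 = 16)
(-1058 + 2789)/(S(-47, 52) + 55) = (-1058 + 2789)/(16 + 55) = 1731/71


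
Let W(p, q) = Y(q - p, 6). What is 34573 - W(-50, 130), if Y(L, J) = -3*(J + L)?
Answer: 35131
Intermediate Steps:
Y(L, J) = -3*J - 3*L
W(p, q) = -18 - 3*q + 3*p (W(p, q) = -3*6 - 3*(q - p) = -18 + (-3*q + 3*p) = -18 - 3*q + 3*p)
34573 - W(-50, 130) = 34573 - (-18 - 3*130 + 3*(-50)) = 34573 - (-18 - 390 - 150) = 34573 - 1*(-558) = 34573 + 558 = 35131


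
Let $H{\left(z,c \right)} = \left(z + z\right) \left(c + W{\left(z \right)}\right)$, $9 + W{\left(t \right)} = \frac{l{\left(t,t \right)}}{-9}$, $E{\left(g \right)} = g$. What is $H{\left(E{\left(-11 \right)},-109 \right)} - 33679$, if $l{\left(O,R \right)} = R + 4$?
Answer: $- \frac{279901}{9} \approx -31100.0$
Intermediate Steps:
$l{\left(O,R \right)} = 4 + R$
$W{\left(t \right)} = - \frac{85}{9} - \frac{t}{9}$ ($W{\left(t \right)} = -9 + \frac{4 + t}{-9} = -9 + \left(4 + t\right) \left(- \frac{1}{9}\right) = -9 - \left(\frac{4}{9} + \frac{t}{9}\right) = - \frac{85}{9} - \frac{t}{9}$)
$H{\left(z,c \right)} = 2 z \left(- \frac{85}{9} + c - \frac{z}{9}\right)$ ($H{\left(z,c \right)} = \left(z + z\right) \left(c - \left(\frac{85}{9} + \frac{z}{9}\right)\right) = 2 z \left(- \frac{85}{9} + c - \frac{z}{9}\right)$)
$H{\left(E{\left(-11 \right)},-109 \right)} - 33679 = \frac{2}{9} \left(-11\right) \left(-85 - -11 + 9 \left(-109\right)\right) - 33679 = \frac{2}{9} \left(-11\right) \left(-85 + 11 - 981\right) - 33679 = \frac{2}{9} \left(-11\right) \left(-1055\right) - 33679 = \frac{23210}{9} - 33679 = - \frac{279901}{9}$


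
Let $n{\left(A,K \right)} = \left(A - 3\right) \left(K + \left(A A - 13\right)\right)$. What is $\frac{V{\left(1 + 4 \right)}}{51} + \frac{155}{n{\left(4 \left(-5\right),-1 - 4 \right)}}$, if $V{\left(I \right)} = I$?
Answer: $\frac{36025}{448086} \approx 0.080397$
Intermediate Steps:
$n{\left(A,K \right)} = \left(-3 + A\right) \left(-13 + K + A^{2}\right)$ ($n{\left(A,K \right)} = \left(-3 + A\right) \left(K + \left(A^{2} - 13\right)\right) = \left(-3 + A\right) \left(K + \left(-13 + A^{2}\right)\right) = \left(-3 + A\right) \left(-13 + K + A^{2}\right)$)
$\frac{V{\left(1 + 4 \right)}}{51} + \frac{155}{n{\left(4 \left(-5\right),-1 - 4 \right)}} = \frac{1 + 4}{51} + \frac{155}{39 + \left(4 \left(-5\right)\right)^{3} - 13 \cdot 4 \left(-5\right) - 3 \left(-1 - 4\right) - 3 \left(4 \left(-5\right)\right)^{2} + 4 \left(-5\right) \left(-1 - 4\right)} = 5 \cdot \frac{1}{51} + \frac{155}{39 + \left(-20\right)^{3} - -260 - -15 - 3 \left(-20\right)^{2} - -100} = \frac{5}{51} + \frac{155}{39 - 8000 + 260 + 15 - 1200 + 100} = \frac{5}{51} + \frac{155}{-8786} = \frac{5}{51} + 155 \left(- \frac{1}{8786}\right) = \frac{5}{51} - \frac{155}{8786} = \frac{36025}{448086}$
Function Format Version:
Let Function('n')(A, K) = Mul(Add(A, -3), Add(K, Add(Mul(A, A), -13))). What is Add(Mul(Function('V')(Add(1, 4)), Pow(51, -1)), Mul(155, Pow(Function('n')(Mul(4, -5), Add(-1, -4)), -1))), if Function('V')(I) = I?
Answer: Rational(36025, 448086) ≈ 0.080397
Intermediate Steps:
Function('n')(A, K) = Mul(Add(-3, A), Add(-13, K, Pow(A, 2))) (Function('n')(A, K) = Mul(Add(-3, A), Add(K, Add(Pow(A, 2), -13))) = Mul(Add(-3, A), Add(K, Add(-13, Pow(A, 2)))) = Mul(Add(-3, A), Add(-13, K, Pow(A, 2))))
Add(Mul(Function('V')(Add(1, 4)), Pow(51, -1)), Mul(155, Pow(Function('n')(Mul(4, -5), Add(-1, -4)), -1))) = Add(Mul(Add(1, 4), Pow(51, -1)), Mul(155, Pow(Add(39, Pow(Mul(4, -5), 3), Mul(-13, Mul(4, -5)), Mul(-3, Add(-1, -4)), Mul(-3, Pow(Mul(4, -5), 2)), Mul(Mul(4, -5), Add(-1, -4))), -1))) = Add(Mul(5, Rational(1, 51)), Mul(155, Pow(Add(39, Pow(-20, 3), Mul(-13, -20), Mul(-3, -5), Mul(-3, Pow(-20, 2)), Mul(-20, -5)), -1))) = Add(Rational(5, 51), Mul(155, Pow(Add(39, -8000, 260, 15, Mul(-3, 400), 100), -1))) = Add(Rational(5, 51), Mul(155, Pow(Add(39, -8000, 260, 15, -1200, 100), -1))) = Add(Rational(5, 51), Mul(155, Pow(-8786, -1))) = Add(Rational(5, 51), Mul(155, Rational(-1, 8786))) = Add(Rational(5, 51), Rational(-155, 8786)) = Rational(36025, 448086)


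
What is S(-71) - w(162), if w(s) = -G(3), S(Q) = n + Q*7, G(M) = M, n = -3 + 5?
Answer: -492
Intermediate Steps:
n = 2
S(Q) = 2 + 7*Q (S(Q) = 2 + Q*7 = 2 + 7*Q)
w(s) = -3 (w(s) = -1*3 = -3)
S(-71) - w(162) = (2 + 7*(-71)) - 1*(-3) = (2 - 497) + 3 = -495 + 3 = -492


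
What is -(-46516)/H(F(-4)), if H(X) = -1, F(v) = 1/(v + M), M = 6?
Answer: -46516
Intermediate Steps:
F(v) = 1/(6 + v) (F(v) = 1/(v + 6) = 1/(6 + v))
-(-46516)/H(F(-4)) = -(-46516)/(-1) = -(-46516)*(-1) = -802*58 = -46516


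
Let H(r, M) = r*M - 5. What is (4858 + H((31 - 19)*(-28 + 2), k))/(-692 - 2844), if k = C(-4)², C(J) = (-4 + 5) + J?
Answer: -2045/3536 ≈ -0.57834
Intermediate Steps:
C(J) = 1 + J
k = 9 (k = (1 - 4)² = (-3)² = 9)
H(r, M) = -5 + M*r (H(r, M) = M*r - 5 = -5 + M*r)
(4858 + H((31 - 19)*(-28 + 2), k))/(-692 - 2844) = (4858 + (-5 + 9*((31 - 19)*(-28 + 2))))/(-692 - 2844) = (4858 + (-5 + 9*(12*(-26))))/(-3536) = (4858 + (-5 + 9*(-312)))*(-1/3536) = (4858 + (-5 - 2808))*(-1/3536) = (4858 - 2813)*(-1/3536) = 2045*(-1/3536) = -2045/3536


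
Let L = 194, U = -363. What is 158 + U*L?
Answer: -70264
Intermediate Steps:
158 + U*L = 158 - 363*194 = 158 - 70422 = -70264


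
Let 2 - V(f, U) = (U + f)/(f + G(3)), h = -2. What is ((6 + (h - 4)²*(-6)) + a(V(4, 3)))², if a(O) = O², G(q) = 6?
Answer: 433930561/10000 ≈ 43393.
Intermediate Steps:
V(f, U) = 2 - (U + f)/(6 + f) (V(f, U) = 2 - (U + f)/(f + 6) = 2 - (U + f)/(6 + f))
((6 + (h - 4)²*(-6)) + a(V(4, 3)))² = ((6 + (-2 - 4)²*(-6)) + ((12 + 4 - 1*3)/(6 + 4))²)² = ((6 + (-6)²*(-6)) + ((12 + 4 - 3)/10)²)² = ((6 + 36*(-6)) + ((⅒)*13)²)² = ((6 - 216) + (13/10)²)² = (-210 + 169/100)² = (-20831/100)² = 433930561/10000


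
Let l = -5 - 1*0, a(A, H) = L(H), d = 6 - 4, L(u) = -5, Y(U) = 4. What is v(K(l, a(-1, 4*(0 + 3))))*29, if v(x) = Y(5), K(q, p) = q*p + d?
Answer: 116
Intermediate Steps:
d = 2
a(A, H) = -5
l = -5 (l = -5 + 0 = -5)
K(q, p) = 2 + p*q (K(q, p) = q*p + 2 = p*q + 2 = 2 + p*q)
v(x) = 4
v(K(l, a(-1, 4*(0 + 3))))*29 = 4*29 = 116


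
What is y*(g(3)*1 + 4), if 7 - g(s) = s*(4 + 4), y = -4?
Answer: 52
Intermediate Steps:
g(s) = 7 - 8*s (g(s) = 7 - s*(4 + 4) = 7 - s*8 = 7 - 8*s)
y*(g(3)*1 + 4) = -4*((7 - 8*3)*1 + 4) = -4*((7 - 24)*1 + 4) = -4*(-17*1 + 4) = -4*(-17 + 4) = -4*(-13) = 52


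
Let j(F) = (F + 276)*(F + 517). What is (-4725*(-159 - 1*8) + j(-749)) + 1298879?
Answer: 2197690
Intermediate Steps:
j(F) = (276 + F)*(517 + F)
(-4725*(-159 - 1*8) + j(-749)) + 1298879 = (-4725*(-159 - 1*8) + (142692 + (-749)² + 793*(-749))) + 1298879 = (-4725*(-159 - 8) + (142692 + 561001 - 593957)) + 1298879 = (-4725*(-167) + 109736) + 1298879 = (789075 + 109736) + 1298879 = 898811 + 1298879 = 2197690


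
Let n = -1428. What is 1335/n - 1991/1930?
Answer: -903283/459340 ≈ -1.9665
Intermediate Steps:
1335/n - 1991/1930 = 1335/(-1428) - 1991/1930 = 1335*(-1/1428) - 1991*1/1930 = -445/476 - 1991/1930 = -903283/459340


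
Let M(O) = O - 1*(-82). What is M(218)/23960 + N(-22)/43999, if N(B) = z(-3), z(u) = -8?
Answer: 650401/52710802 ≈ 0.012339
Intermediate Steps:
N(B) = -8
M(O) = 82 + O (M(O) = O + 82 = 82 + O)
M(218)/23960 + N(-22)/43999 = (82 + 218)/23960 - 8/43999 = 300*(1/23960) - 8*1/43999 = 15/1198 - 8/43999 = 650401/52710802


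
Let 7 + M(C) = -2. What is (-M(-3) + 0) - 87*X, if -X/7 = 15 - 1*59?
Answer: -26787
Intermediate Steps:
M(C) = -9 (M(C) = -7 - 2 = -9)
X = 308 (X = -7*(15 - 1*59) = -7*(15 - 59) = -7*(-44) = 308)
(-M(-3) + 0) - 87*X = (-1*(-9) + 0) - 87*308 = (9 + 0) - 26796 = 9 - 26796 = -26787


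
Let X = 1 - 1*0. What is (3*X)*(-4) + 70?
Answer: 58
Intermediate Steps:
X = 1 (X = 1 + 0 = 1)
(3*X)*(-4) + 70 = (3*1)*(-4) + 70 = 3*(-4) + 70 = -12 + 70 = 58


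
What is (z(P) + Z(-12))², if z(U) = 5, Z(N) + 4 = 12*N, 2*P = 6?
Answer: 20449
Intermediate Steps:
P = 3 (P = (½)*6 = 3)
Z(N) = -4 + 12*N
(z(P) + Z(-12))² = (5 + (-4 + 12*(-12)))² = (5 + (-4 - 144))² = (5 - 148)² = (-143)² = 20449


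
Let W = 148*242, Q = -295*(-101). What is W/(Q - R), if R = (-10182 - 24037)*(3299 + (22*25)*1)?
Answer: 17908/65869363 ≈ 0.00027187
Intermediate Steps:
R = -131708931 (R = -34219*(3299 + 550*1) = -34219*(3299 + 550) = -34219*3849 = -131708931)
Q = 29795
W = 35816
W/(Q - R) = 35816/(29795 - 1*(-131708931)) = 35816/(29795 + 131708931) = 35816/131738726 = 35816*(1/131738726) = 17908/65869363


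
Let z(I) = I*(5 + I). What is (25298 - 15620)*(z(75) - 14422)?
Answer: -81508116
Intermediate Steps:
(25298 - 15620)*(z(75) - 14422) = (25298 - 15620)*(75*(5 + 75) - 14422) = 9678*(75*80 - 14422) = 9678*(6000 - 14422) = 9678*(-8422) = -81508116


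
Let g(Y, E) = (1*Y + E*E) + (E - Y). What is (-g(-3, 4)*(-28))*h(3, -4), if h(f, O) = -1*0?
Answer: 0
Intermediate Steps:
h(f, O) = 0
g(Y, E) = E + E² (g(Y, E) = (Y + E²) + (E - Y) = E + E²)
(-g(-3, 4)*(-28))*h(3, -4) = (-4*(1 + 4)*(-28))*0 = (-4*5*(-28))*0 = (-1*20*(-28))*0 = -20*(-28)*0 = 560*0 = 0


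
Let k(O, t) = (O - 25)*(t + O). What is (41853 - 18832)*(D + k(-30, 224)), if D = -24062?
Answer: -799565372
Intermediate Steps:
k(O, t) = (-25 + O)*(O + t)
(41853 - 18832)*(D + k(-30, 224)) = (41853 - 18832)*(-24062 + ((-30)² - 25*(-30) - 25*224 - 30*224)) = 23021*(-24062 + (900 + 750 - 5600 - 6720)) = 23021*(-24062 - 10670) = 23021*(-34732) = -799565372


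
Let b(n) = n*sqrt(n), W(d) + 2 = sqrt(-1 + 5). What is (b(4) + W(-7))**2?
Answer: 64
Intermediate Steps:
W(d) = 0 (W(d) = -2 + sqrt(-1 + 5) = -2 + sqrt(4) = -2 + 2 = 0)
b(n) = n**(3/2)
(b(4) + W(-7))**2 = (4**(3/2) + 0)**2 = (8 + 0)**2 = 8**2 = 64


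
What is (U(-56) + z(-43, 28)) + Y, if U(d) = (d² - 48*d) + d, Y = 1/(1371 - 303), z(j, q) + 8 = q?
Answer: 6181585/1068 ≈ 5788.0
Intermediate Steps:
z(j, q) = -8 + q
Y = 1/1068 ≈ 0.00093633
U(d) = d² - 47*d
(U(-56) + z(-43, 28)) + Y = (-56*(-47 - 56) + (-8 + 28)) + 1/1068 = (-56*(-103) + 20) + 1/1068 = (5768 + 20) + 1/1068 = 5788 + 1/1068 = 6181585/1068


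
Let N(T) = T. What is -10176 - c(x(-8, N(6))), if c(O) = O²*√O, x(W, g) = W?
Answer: -10176 - 128*I*√2 ≈ -10176.0 - 181.02*I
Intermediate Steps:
c(O) = O^(5/2)
-10176 - c(x(-8, N(6))) = -10176 - (-8)^(5/2) = -10176 - 128*I*√2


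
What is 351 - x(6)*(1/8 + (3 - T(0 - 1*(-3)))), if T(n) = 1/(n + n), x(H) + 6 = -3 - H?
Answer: 3163/8 ≈ 395.38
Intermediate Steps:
x(H) = -9 - H (x(H) = -6 + (-3 - H) = -9 - H)
T(n) = 1/(2*n)
351 - x(6)*(1/8 + (3 - T(0 - 1*(-3)))) = 351 - (-9 - 1*6)*(1/8 + (3 - 1/(2*(0 - 1*(-3))))) = 351 - (-9 - 6)*(⅛ + (3 - 1/(2*(0 + 3)))) = 351 - (-15)*(⅛ + (3 - 1/(2*3))) = 351 - (-15)*(⅛ + (3 - 1*⅙)) = 351 - (-15)*(⅛ + (3 - ⅙)) = 351 - (-15)*(⅛ + 17/6) = 351 - (-15)*71/24 = 351 - 1*(-355/8) = 351 + 355/8 = 3163/8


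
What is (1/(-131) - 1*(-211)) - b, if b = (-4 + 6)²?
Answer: 27116/131 ≈ 206.99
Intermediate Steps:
b = 4 (b = 2² = 4)
(1/(-131) - 1*(-211)) - b = (1/(-131) - 1*(-211)) - 1*4 = (-1/131 + 211) - 4 = 27640/131 - 4 = 27116/131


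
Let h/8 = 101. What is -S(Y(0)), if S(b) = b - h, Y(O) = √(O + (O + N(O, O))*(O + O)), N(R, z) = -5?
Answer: 808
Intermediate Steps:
h = 808 (h = 8*101 = 808)
Y(O) = √(O + 2*O*(-5 + O)) (Y(O) = √(O + (O - 5)*(O + O)) = √(O + (-5 + O)*(2*O)) = √(O + 2*O*(-5 + O)))
S(b) = -808 + b (S(b) = b - 1*808 = b - 808 = -808 + b)
-S(Y(0)) = -(-808 + √(0*(-9 + 2*0))) = -(-808 + √(0*(-9 + 0))) = -(-808 + √(0*(-9))) = -(-808 + √0) = -(-808 + 0) = -1*(-808) = 808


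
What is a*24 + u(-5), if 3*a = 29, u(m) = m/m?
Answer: 233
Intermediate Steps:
u(m) = 1
a = 29/3 (a = (1/3)*29 = 29/3 ≈ 9.6667)
a*24 + u(-5) = (29/3)*24 + 1 = 232 + 1 = 233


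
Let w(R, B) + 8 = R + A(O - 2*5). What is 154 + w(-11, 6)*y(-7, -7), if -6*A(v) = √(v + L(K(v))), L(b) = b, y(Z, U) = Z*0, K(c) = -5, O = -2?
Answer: 154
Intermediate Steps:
y(Z, U) = 0
A(v) = -√(-5 + v)/6 (A(v) = -√(v - 5)/6 = -√(-5 + v)/6)
w(R, B) = -8 + R - I*√17/6 (w(R, B) = -8 + (R - √(-5 + (-2 - 2*5))/6) = -8 + (R - √(-5 + (-2 - 10))/6) = -8 + (R - √(-5 - 12)/6) = -8 + (R - I*√17/6) = -8 + R - I*√17/6)
154 + w(-11, 6)*y(-7, -7) = 154 + (-8 - 11 - I*√17/6)*0 = 154 + (-19 - I*√17/6)*0 = 154 + 0 = 154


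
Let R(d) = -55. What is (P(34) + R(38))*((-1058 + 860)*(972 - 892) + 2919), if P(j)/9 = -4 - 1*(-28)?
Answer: -2080281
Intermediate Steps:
P(j) = 216 (P(j) = 9*(-4 - 1*(-28)) = 9*(-4 + 28) = 9*24 = 216)
(P(34) + R(38))*((-1058 + 860)*(972 - 892) + 2919) = (216 - 55)*((-1058 + 860)*(972 - 892) + 2919) = 161*(-198*80 + 2919) = 161*(-15840 + 2919) = 161*(-12921) = -2080281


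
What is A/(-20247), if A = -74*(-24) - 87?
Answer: -563/6749 ≈ -0.083420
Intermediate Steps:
A = 1689 (A = 1776 - 87 = 1689)
A/(-20247) = 1689/(-20247) = 1689*(-1/20247) = -563/6749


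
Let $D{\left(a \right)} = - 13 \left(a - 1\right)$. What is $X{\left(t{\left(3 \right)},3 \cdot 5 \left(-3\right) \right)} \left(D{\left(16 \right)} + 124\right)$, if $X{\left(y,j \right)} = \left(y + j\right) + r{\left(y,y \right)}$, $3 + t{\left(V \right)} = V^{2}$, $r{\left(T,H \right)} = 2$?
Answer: $2627$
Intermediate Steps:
$t{\left(V \right)} = -3 + V^{2}$
$X{\left(y,j \right)} = 2 + j + y$ ($X{\left(y,j \right)} = \left(y + j\right) + 2 = \left(j + y\right) + 2 = 2 + j + y$)
$D{\left(a \right)} = 13 - 13 a$ ($D{\left(a \right)} = - 13 \left(-1 + a\right) = 13 - 13 a$)
$X{\left(t{\left(3 \right)},3 \cdot 5 \left(-3\right) \right)} \left(D{\left(16 \right)} + 124\right) = \left(2 + 3 \cdot 5 \left(-3\right) - \left(3 - 3^{2}\right)\right) \left(\left(13 - 208\right) + 124\right) = \left(2 + 15 \left(-3\right) + \left(-3 + 9\right)\right) \left(\left(13 - 208\right) + 124\right) = \left(2 - 45 + 6\right) \left(-195 + 124\right) = \left(-37\right) \left(-71\right) = 2627$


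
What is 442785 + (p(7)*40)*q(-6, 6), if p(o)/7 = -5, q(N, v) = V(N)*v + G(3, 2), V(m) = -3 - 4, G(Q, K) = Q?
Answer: 497385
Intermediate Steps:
V(m) = -7
q(N, v) = 3 - 7*v (q(N, v) = -7*v + 3 = 3 - 7*v)
p(o) = -35 (p(o) = 7*(-5) = -35)
442785 + (p(7)*40)*q(-6, 6) = 442785 + (-35*40)*(3 - 7*6) = 442785 - 1400*(3 - 42) = 442785 - 1400*(-39) = 442785 + 54600 = 497385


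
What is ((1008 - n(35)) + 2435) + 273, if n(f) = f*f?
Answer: 2491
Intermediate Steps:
n(f) = f²
((1008 - n(35)) + 2435) + 273 = ((1008 - 1*35²) + 2435) + 273 = ((1008 - 1*1225) + 2435) + 273 = ((1008 - 1225) + 2435) + 273 = (-217 + 2435) + 273 = 2218 + 273 = 2491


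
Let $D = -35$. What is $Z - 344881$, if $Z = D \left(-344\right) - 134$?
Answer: $-332975$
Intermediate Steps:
$Z = 11906$ ($Z = \left(-35\right) \left(-344\right) - 134 = 12040 - 134 = 11906$)
$Z - 344881 = 11906 - 344881 = -332975$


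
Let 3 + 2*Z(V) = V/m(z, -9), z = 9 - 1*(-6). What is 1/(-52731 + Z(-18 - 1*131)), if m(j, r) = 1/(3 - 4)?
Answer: -1/52658 ≈ -1.8990e-5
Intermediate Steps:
z = 15 (z = 9 + 6 = 15)
m(j, r) = -1 (m(j, r) = 1/(-1) = -1)
Z(V) = -3/2 - V/2 (Z(V) = -3/2 + (V/(-1))/2 = -3/2 + (V*(-1))/2 = -3/2 + (-V)/2 = -3/2 - V/2)
1/(-52731 + Z(-18 - 1*131)) = 1/(-52731 + (-3/2 - (-18 - 1*131)/2)) = 1/(-52731 + (-3/2 - (-18 - 131)/2)) = 1/(-52731 + (-3/2 - ½*(-149))) = 1/(-52731 + (-3/2 + 149/2)) = 1/(-52731 + 73) = 1/(-52658) = -1/52658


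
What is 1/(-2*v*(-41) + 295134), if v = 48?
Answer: 1/299070 ≈ 3.3437e-6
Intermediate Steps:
1/(-2*v*(-41) + 295134) = 1/(-2*48*(-41) + 295134) = 1/(-96*(-41) + 295134) = 1/(3936 + 295134) = 1/299070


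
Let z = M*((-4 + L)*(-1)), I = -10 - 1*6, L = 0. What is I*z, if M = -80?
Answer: 5120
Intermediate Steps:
I = -16 (I = -10 - 6 = -16)
z = -320 (z = -80*(-4 + 0)*(-1) = -(-320)*(-1) = -80*4 = -320)
I*z = -16*(-320) = 5120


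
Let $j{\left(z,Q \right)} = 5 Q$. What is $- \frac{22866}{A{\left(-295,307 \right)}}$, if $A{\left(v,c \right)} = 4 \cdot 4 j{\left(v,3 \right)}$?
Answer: $- \frac{3811}{40} \approx -95.275$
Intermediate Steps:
$A{\left(v,c \right)} = 240$ ($A{\left(v,c \right)} = 4 \cdot 4 \cdot 5 \cdot 3 = 16 \cdot 15 = 240$)
$- \frac{22866}{A{\left(-295,307 \right)}} = - \frac{22866}{240} = \left(-22866\right) \frac{1}{240} = - \frac{3811}{40}$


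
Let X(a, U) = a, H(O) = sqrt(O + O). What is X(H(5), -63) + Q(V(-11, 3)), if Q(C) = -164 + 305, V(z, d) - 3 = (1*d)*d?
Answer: 141 + sqrt(10) ≈ 144.16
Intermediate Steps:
H(O) = sqrt(2)*sqrt(O) (H(O) = sqrt(2*O) = sqrt(2)*sqrt(O))
V(z, d) = 3 + d**2 (V(z, d) = 3 + (1*d)*d = 3 + d*d = 3 + d**2)
Q(C) = 141
X(H(5), -63) + Q(V(-11, 3)) = sqrt(2)*sqrt(5) + 141 = sqrt(10) + 141 = 141 + sqrt(10)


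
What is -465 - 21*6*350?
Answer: -44565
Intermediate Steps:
-465 - 21*6*350 = -465 - 126*350 = -465 - 44100 = -44565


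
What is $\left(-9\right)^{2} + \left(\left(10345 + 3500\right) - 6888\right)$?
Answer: $7038$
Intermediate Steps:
$\left(-9\right)^{2} + \left(\left(10345 + 3500\right) - 6888\right) = 81 + \left(13845 - 6888\right) = 81 + 6957 = 7038$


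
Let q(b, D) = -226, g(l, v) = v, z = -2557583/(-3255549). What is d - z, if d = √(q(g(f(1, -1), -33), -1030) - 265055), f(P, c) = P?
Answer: -2557583/3255549 + I*√265281 ≈ -0.78561 + 515.05*I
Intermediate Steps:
z = 2557583/3255549 (z = -2557583*(-1/3255549) = 2557583/3255549 ≈ 0.78561)
d = I*√265281 (d = √(-226 - 265055) = √(-265281) = I*√265281 ≈ 515.05*I)
d - z = I*√265281 - 1*2557583/3255549 = I*√265281 - 2557583/3255549 = -2557583/3255549 + I*√265281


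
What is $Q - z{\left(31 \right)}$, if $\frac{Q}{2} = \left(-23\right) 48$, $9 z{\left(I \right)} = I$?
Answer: $- \frac{19903}{9} \approx -2211.4$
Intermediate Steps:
$z{\left(I \right)} = \frac{I}{9}$
$Q = -2208$ ($Q = 2 \left(\left(-23\right) 48\right) = 2 \left(-1104\right) = -2208$)
$Q - z{\left(31 \right)} = -2208 - \frac{1}{9} \cdot 31 = -2208 - \frac{31}{9} = - \frac{19903}{9}$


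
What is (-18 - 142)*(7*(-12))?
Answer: 13440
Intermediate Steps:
(-18 - 142)*(7*(-12)) = -160*(-84) = 13440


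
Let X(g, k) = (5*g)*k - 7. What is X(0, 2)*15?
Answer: -105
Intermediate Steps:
X(g, k) = -7 + 5*g*k (X(g, k) = 5*g*k - 7 = -7 + 5*g*k)
X(0, 2)*15 = (-7 + 5*0*2)*15 = (-7 + 0)*15 = -7*15 = -105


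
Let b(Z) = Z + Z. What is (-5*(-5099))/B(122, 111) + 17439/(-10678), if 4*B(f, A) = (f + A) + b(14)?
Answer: 1084390861/2786958 ≈ 389.09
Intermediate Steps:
b(Z) = 2*Z
B(f, A) = 7 + A/4 + f/4 (B(f, A) = ((f + A) + 2*14)/4 = ((A + f) + 28)/4 = (28 + A + f)/4 = 7 + A/4 + f/4)
(-5*(-5099))/B(122, 111) + 17439/(-10678) = (-5*(-5099))/(7 + (1/4)*111 + (1/4)*122) + 17439/(-10678) = 25495/(7 + 111/4 + 61/2) + 17439*(-1/10678) = 25495/(261/4) - 17439/10678 = 25495*(4/261) - 17439/10678 = 101980/261 - 17439/10678 = 1084390861/2786958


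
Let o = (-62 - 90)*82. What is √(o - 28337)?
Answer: I*√40801 ≈ 201.99*I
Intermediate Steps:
o = -12464 (o = -152*82 = -12464)
√(o - 28337) = √(-12464 - 28337) = √(-40801) = I*√40801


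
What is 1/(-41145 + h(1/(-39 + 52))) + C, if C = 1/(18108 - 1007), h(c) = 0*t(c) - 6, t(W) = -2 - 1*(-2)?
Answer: 24050/703723251 ≈ 3.4175e-5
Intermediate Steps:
t(W) = 0 (t(W) = -2 + 2 = 0)
h(c) = -6 (h(c) = 0*0 - 6 = 0 - 6 = -6)
C = 1/17101 ≈ 5.8476e-5
1/(-41145 + h(1/(-39 + 52))) + C = 1/(-41145 - 6) + 1/17101 = 1/(-41151) + 1/17101 = -1/41151 + 1/17101 = 24050/703723251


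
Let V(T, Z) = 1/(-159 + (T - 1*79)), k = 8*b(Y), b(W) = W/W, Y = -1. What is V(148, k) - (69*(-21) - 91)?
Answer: 138599/90 ≈ 1540.0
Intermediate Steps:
b(W) = 1
k = 8 (k = 8*1 = 8)
V(T, Z) = 1/(-238 + T) (V(T, Z) = 1/(-159 + (T - 79)) = 1/(-159 + (-79 + T)) = 1/(-238 + T))
V(148, k) - (69*(-21) - 91) = 1/(-238 + 148) - (69*(-21) - 91) = 1/(-90) - (-1449 - 91) = -1/90 - 1*(-1540) = -1/90 + 1540 = 138599/90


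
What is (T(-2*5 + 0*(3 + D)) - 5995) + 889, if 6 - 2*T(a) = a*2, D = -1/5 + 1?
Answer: -5093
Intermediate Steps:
D = ⅘ (D = -1*⅕ + 1 = -⅕ + 1 = ⅘ ≈ 0.80000)
T(a) = 3 - a (T(a) = 3 - a*2/2 = 3 - a)
(T(-2*5 + 0*(3 + D)) - 5995) + 889 = ((3 - (-2*5 + 0*(3 + ⅘))) - 5995) + 889 = ((3 - (-10 + 0*(19/5))) - 5995) + 889 = ((3 - (-10 + 0)) - 5995) + 889 = ((3 - 1*(-10)) - 5995) + 889 = ((3 + 10) - 5995) + 889 = (13 - 5995) + 889 = -5982 + 889 = -5093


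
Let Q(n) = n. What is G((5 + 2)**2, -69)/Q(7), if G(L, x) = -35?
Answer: -5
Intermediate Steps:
G((5 + 2)**2, -69)/Q(7) = -35/7 = -35*1/7 = -5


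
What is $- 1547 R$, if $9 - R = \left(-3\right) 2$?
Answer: $-23205$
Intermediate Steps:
$R = 15$ ($R = 9 - \left(-3\right) 2 = 9 - -6 = 9 + 6 = 15$)
$- 1547 R = \left(-1547\right) 15 = -23205$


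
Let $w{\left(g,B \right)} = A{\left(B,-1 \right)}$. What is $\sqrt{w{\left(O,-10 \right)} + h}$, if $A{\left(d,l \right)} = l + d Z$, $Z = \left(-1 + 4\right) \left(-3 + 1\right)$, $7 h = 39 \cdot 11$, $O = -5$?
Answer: $\frac{\sqrt{5894}}{7} \approx 10.967$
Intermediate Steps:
$h = \frac{429}{7}$ ($h = \frac{39 \cdot 11}{7} = \frac{1}{7} \cdot 429 = \frac{429}{7} \approx 61.286$)
$Z = -6$ ($Z = 3 \left(-2\right) = -6$)
$A{\left(d,l \right)} = l - 6 d$ ($A{\left(d,l \right)} = l + d \left(-6\right) = l - 6 d$)
$w{\left(g,B \right)} = -1 - 6 B$
$\sqrt{w{\left(O,-10 \right)} + h} = \sqrt{\left(-1 - -60\right) + \frac{429}{7}} = \sqrt{\left(-1 + 60\right) + \frac{429}{7}} = \sqrt{59 + \frac{429}{7}} = \sqrt{\frac{842}{7}} = \frac{\sqrt{5894}}{7}$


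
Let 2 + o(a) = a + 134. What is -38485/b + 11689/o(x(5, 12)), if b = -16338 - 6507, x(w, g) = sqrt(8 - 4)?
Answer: 54438439/612246 ≈ 88.916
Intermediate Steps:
x(w, g) = 2 (x(w, g) = sqrt(4) = 2)
o(a) = 132 + a (o(a) = -2 + (a + 134) = -2 + (134 + a) = 132 + a)
b = -22845
-38485/b + 11689/o(x(5, 12)) = -38485/(-22845) + 11689/(132 + 2) = -38485*(-1/22845) + 11689/134 = 7697/4569 + 11689*(1/134) = 7697/4569 + 11689/134 = 54438439/612246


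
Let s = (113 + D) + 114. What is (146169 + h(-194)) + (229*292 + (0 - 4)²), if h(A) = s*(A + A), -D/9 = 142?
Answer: 620841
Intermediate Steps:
D = -1278 (D = -9*142 = -1278)
s = -1051 (s = (113 - 1278) + 114 = -1165 + 114 = -1051)
h(A) = -2102*A (h(A) = -1051*(A + A) = -2102*A)
(146169 + h(-194)) + (229*292 + (0 - 4)²) = (146169 - 2102*(-194)) + (229*292 + (0 - 4)²) = (146169 + 407788) + (66868 + (-4)²) = 553957 + (66868 + 16) = 553957 + 66884 = 620841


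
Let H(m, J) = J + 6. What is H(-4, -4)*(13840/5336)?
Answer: 3460/667 ≈ 5.1874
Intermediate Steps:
H(m, J) = 6 + J
H(-4, -4)*(13840/5336) = (6 - 4)*(13840/5336) = 2*(13840*(1/5336)) = 2*(1730/667) = 3460/667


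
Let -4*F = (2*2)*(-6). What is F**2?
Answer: 36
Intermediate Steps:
F = 6 (F = -2*2*(-6)/4 = -(-6) = -1/4*(-24) = 6)
F**2 = 6**2 = 36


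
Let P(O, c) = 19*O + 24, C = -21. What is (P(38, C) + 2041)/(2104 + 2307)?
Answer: 2787/4411 ≈ 0.63183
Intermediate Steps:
P(O, c) = 24 + 19*O
(P(38, C) + 2041)/(2104 + 2307) = ((24 + 19*38) + 2041)/(2104 + 2307) = ((24 + 722) + 2041)/4411 = (746 + 2041)*(1/4411) = 2787*(1/4411) = 2787/4411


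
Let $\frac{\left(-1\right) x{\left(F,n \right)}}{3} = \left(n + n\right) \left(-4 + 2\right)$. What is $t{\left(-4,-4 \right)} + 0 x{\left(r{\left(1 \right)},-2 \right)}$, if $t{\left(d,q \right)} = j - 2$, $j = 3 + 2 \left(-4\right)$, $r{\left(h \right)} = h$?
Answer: $-7$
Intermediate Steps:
$x{\left(F,n \right)} = 12 n$ ($x{\left(F,n \right)} = - 3 \left(n + n\right) \left(-4 + 2\right) = - 3 \cdot 2 n \left(-2\right) = - 3 \left(- 4 n\right) = 12 n$)
$j = -5$ ($j = 3 - 8 = -5$)
$t{\left(d,q \right)} = -7$ ($t{\left(d,q \right)} = -5 - 2 = -7$)
$t{\left(-4,-4 \right)} + 0 x{\left(r{\left(1 \right)},-2 \right)} = -7 + 0 \cdot 12 \left(-2\right) = -7 + 0 \left(-24\right) = -7 + 0 = -7$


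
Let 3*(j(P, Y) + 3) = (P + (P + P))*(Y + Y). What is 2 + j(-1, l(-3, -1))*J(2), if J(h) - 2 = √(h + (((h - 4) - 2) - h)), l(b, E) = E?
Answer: -2*I ≈ -2.0*I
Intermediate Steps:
J(h) = 2 + √(-6 + h) (J(h) = 2 + √(h + (((h - 4) - 2) - h)) = 2 + √(h + (((-4 + h) - 2) - h)) = 2 + √(h + ((-6 + h) - h)) = 2 + √(h - 6) = 2 + √(-6 + h))
j(P, Y) = -3 + 2*P*Y (j(P, Y) = -3 + ((P + (P + P))*(Y + Y))/3 = -3 + ((P + 2*P)*(2*Y))/3 = -3 + ((3*P)*(2*Y))/3 = -3 + (6*P*Y)/3 = -3 + 2*P*Y)
2 + j(-1, l(-3, -1))*J(2) = 2 + (-3 + 2*(-1)*(-1))*(2 + √(-6 + 2)) = 2 + (-3 + 2)*(2 + √(-4)) = 2 - (2 + 2*I) = 2 + (-2 - 2*I) = -2*I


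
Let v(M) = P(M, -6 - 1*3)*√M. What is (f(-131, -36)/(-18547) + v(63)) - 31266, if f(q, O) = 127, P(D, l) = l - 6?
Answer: -579890629/18547 - 45*√7 ≈ -31385.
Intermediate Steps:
P(D, l) = -6 + l
v(M) = -15*√M (v(M) = (-6 + (-6 - 1*3))*√M = (-6 + (-6 - 3))*√M = (-6 - 9)*√M = -15*√M)
(f(-131, -36)/(-18547) + v(63)) - 31266 = (127/(-18547) - 45*√7) - 31266 = (127*(-1/18547) - 45*√7) - 31266 = (-127/18547 - 45*√7) - 31266 = -579890629/18547 - 45*√7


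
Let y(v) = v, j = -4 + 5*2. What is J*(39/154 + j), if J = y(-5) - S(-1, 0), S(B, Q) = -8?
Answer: 2889/154 ≈ 18.760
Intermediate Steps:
j = 6 (j = -4 + 10 = 6)
J = 3 (J = -5 - 1*(-8) = -5 + 8 = 3)
J*(39/154 + j) = 3*(39/154 + 6) = 3*(963/154) = 2889/154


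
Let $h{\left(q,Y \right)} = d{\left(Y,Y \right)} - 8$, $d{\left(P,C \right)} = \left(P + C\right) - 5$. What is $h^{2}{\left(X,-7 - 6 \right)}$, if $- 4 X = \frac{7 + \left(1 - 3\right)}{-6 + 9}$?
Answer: $1521$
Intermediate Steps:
$X = - \frac{5}{12}$ ($X = - \frac{\left(7 + \left(1 - 3\right)\right) \frac{1}{-6 + 9}}{4} = - \frac{\left(7 - 2\right) \frac{1}{3}}{4} = - \frac{5 \cdot \frac{1}{3}}{4} = \left(- \frac{1}{4}\right) \frac{5}{3} = - \frac{5}{12} \approx -0.41667$)
$d{\left(P,C \right)} = -5 + C + P$ ($d{\left(P,C \right)} = \left(C + P\right) - 5 = -5 + C + P$)
$h{\left(q,Y \right)} = -13 + 2 Y$ ($h{\left(q,Y \right)} = \left(-5 + Y + Y\right) - 8 = \left(-5 + 2 Y\right) - 8 = -13 + 2 Y$)
$h^{2}{\left(X,-7 - 6 \right)} = \left(-13 + 2 \left(-7 - 6\right)\right)^{2} = \left(-13 + 2 \left(-13\right)\right)^{2} = \left(-13 - 26\right)^{2} = \left(-39\right)^{2} = 1521$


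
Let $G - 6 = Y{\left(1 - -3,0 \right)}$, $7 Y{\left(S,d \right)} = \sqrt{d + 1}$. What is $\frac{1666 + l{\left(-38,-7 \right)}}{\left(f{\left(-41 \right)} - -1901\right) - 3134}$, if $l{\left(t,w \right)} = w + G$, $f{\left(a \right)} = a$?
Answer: $- \frac{5828}{4459} \approx -1.307$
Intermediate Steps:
$Y{\left(S,d \right)} = \frac{\sqrt{1 + d}}{7}$ ($Y{\left(S,d \right)} = \frac{\sqrt{d + 1}}{7} = \frac{\sqrt{1 + d}}{7}$)
$G = \frac{43}{7}$ ($G = 6 + \frac{\sqrt{1 + 0}}{7} = 6 + \frac{\sqrt{1}}{7} = 6 + \frac{1}{7} \cdot 1 = 6 + \frac{1}{7} = \frac{43}{7} \approx 6.1429$)
$l{\left(t,w \right)} = \frac{43}{7} + w$ ($l{\left(t,w \right)} = w + \frac{43}{7} = \frac{43}{7} + w$)
$\frac{1666 + l{\left(-38,-7 \right)}}{\left(f{\left(-41 \right)} - -1901\right) - 3134} = \frac{1666 + \left(\frac{43}{7} - 7\right)}{\left(-41 - -1901\right) - 3134} = \frac{1666 - \frac{6}{7}}{\left(-41 + 1901\right) - 3134} = \frac{11656}{7 \left(1860 - 3134\right)} = \frac{11656}{7 \left(-1274\right)} = \frac{11656}{7} \left(- \frac{1}{1274}\right) = - \frac{5828}{4459}$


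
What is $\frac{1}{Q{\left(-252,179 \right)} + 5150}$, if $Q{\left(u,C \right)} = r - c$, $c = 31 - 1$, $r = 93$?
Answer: $\frac{1}{5213} \approx 0.00019183$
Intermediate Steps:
$c = 30$ ($c = 31 - 1 = 30$)
$Q{\left(u,C \right)} = 63$ ($Q{\left(u,C \right)} = 93 - 30 = 63$)
$\frac{1}{Q{\left(-252,179 \right)} + 5150} = \frac{1}{63 + 5150} = \frac{1}{5213}$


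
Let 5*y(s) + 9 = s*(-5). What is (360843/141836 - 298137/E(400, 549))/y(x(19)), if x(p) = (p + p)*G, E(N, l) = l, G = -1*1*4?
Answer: -70147427875/19492946988 ≈ -3.5986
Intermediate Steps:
G = -4 (G = -1*4 = -4)
x(p) = -8*p (x(p) = (p + p)*(-4) = (2*p)*(-4) = -8*p)
y(s) = -9/5 - s (y(s) = -9/5 + (s*(-5))/5 = -9/5 + (-5*s)/5 = -9/5 - s)
(360843/141836 - 298137/E(400, 549))/y(x(19)) = (360843/141836 - 298137/549)/(-9/5 - (-8)*19) = (360843*(1/141836) - 298137*1/549)/(-9/5 - 1*(-152)) = (360843/141836 - 99379/183)/(-9/5 + 152) = -14029485575/(25955988*751/5) = -14029485575/25955988*5/751 = -70147427875/19492946988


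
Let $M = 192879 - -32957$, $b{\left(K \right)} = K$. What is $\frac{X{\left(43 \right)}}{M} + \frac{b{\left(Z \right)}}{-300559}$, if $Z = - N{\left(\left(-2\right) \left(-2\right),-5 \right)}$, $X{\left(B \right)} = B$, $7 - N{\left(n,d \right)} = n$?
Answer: $\frac{316315}{1578535868} \approx 0.00020038$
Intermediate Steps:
$N{\left(n,d \right)} = 7 - n$
$Z = -3$ ($Z = - (7 - \left(-2\right) \left(-2\right)) = - (7 - 4) = \left(-1\right) 3 = -3$)
$M = 225836$ ($M = 192879 + 32957 = 225836$)
$\frac{X{\left(43 \right)}}{M} + \frac{b{\left(Z \right)}}{-300559} = \frac{43}{225836} - \frac{3}{-300559} = 43 \cdot \frac{1}{225836} - - \frac{3}{300559} = \frac{1}{5252} + \frac{3}{300559} = \frac{316315}{1578535868}$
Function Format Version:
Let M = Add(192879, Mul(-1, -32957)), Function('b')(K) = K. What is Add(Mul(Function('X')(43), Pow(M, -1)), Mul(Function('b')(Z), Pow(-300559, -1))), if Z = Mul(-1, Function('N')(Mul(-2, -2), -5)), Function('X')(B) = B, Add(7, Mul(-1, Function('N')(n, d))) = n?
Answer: Rational(316315, 1578535868) ≈ 0.00020038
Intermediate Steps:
Function('N')(n, d) = Add(7, Mul(-1, n))
Z = -3 (Z = Mul(-1, Add(7, Mul(-1, Mul(-2, -2)))) = Mul(-1, Add(7, Mul(-1, 4))) = Mul(-1, Add(7, -4)) = Mul(-1, 3) = -3)
M = 225836 (M = Add(192879, 32957) = 225836)
Add(Mul(Function('X')(43), Pow(M, -1)), Mul(Function('b')(Z), Pow(-300559, -1))) = Add(Mul(43, Pow(225836, -1)), Mul(-3, Pow(-300559, -1))) = Add(Mul(43, Rational(1, 225836)), Mul(-3, Rational(-1, 300559))) = Add(Rational(1, 5252), Rational(3, 300559)) = Rational(316315, 1578535868)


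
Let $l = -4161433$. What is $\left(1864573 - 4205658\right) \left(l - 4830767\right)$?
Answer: $21051504537000$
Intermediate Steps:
$\left(1864573 - 4205658\right) \left(l - 4830767\right) = \left(1864573 - 4205658\right) \left(-4161433 - 4830767\right) = \left(-2341085\right) \left(-8992200\right) = 21051504537000$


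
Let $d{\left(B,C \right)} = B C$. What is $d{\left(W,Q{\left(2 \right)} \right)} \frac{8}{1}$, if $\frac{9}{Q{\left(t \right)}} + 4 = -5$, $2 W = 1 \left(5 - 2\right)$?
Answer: $-12$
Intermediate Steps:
$W = \frac{3}{2}$ ($W = \frac{1 \left(5 - 2\right)}{2} = \frac{1 \cdot 3}{2} = \frac{1}{2} \cdot 3 = \frac{3}{2} \approx 1.5$)
$Q{\left(t \right)} = -1$ ($Q{\left(t \right)} = \frac{9}{-4 - 5} = \frac{9}{-9} = 9 \left(- \frac{1}{9}\right) = -1$)
$d{\left(W,Q{\left(2 \right)} \right)} \frac{8}{1} = \frac{3}{2} \left(-1\right) \frac{8}{1} = - \frac{3 \cdot 8 \cdot 1}{2} = \left(- \frac{3}{2}\right) 8 = -12$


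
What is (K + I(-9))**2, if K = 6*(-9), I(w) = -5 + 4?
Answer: 3025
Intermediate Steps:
I(w) = -1
K = -54
(K + I(-9))**2 = (-54 - 1)**2 = (-55)**2 = 3025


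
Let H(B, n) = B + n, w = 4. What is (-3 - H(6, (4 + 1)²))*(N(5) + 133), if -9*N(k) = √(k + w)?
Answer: -13532/3 ≈ -4510.7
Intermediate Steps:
N(k) = -√(4 + k)/9 (N(k) = -√(k + 4)/9 = -√(4 + k)/9)
(-3 - H(6, (4 + 1)²))*(N(5) + 133) = (-3 - (6 + (4 + 1)²))*(-√(4 + 5)/9 + 133) = (-3 - (6 + 5²))*(-√9/9 + 133) = (-3 - (6 + 25))*(-⅑*3 + 133) = (-3 - 1*31)*(-⅓ + 133) = (-3 - 31)*(398/3) = -34*398/3 = -13532/3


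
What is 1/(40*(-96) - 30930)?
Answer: -1/34770 ≈ -2.8760e-5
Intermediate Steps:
1/(40*(-96) - 30930) = 1/(-3840 - 30930) = 1/(-34770) = -1/34770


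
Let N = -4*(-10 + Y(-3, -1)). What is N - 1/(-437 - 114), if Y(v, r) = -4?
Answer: 30857/551 ≈ 56.002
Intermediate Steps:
N = 56 (N = -4*(-10 - 4) = -4*(-14) = 56)
N - 1/(-437 - 114) = 56 - 1/(-437 - 114) = 56 - 1/(-551) = 56 - 1*(-1/551) = 56 + 1/551 = 30857/551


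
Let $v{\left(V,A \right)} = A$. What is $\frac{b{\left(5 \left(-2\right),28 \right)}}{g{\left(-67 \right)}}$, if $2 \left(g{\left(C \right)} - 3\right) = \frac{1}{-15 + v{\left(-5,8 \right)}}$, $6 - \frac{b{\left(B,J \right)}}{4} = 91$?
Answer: $- \frac{4760}{41} \approx -116.1$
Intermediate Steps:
$b{\left(B,J \right)} = -340$ ($b{\left(B,J \right)} = 24 - 364 = -340$)
$g{\left(C \right)} = \frac{41}{14}$ ($g{\left(C \right)} = 3 + \frac{1}{2 \left(-15 + 8\right)} = 3 + \frac{1}{2 \left(-7\right)} = 3 + \frac{1}{2} \left(- \frac{1}{7}\right) = 3 - \frac{1}{14} = \frac{41}{14}$)
$\frac{b{\left(5 \left(-2\right),28 \right)}}{g{\left(-67 \right)}} = - \frac{340}{\frac{41}{14}} = \left(-340\right) \frac{14}{41} = - \frac{4760}{41}$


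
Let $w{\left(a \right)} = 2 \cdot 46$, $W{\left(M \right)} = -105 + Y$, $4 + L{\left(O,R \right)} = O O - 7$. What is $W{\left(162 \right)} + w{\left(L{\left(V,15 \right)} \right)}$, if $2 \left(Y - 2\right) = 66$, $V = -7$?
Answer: $22$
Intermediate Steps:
$L{\left(O,R \right)} = -11 + O^{2}$ ($L{\left(O,R \right)} = -4 + \left(O O - 7\right) = -4 + \left(O^{2} - 7\right) = -4 + \left(-7 + O^{2}\right) = -11 + O^{2}$)
$Y = 35$ ($Y = 2 + \frac{1}{2} \cdot 66 = 2 + 33 = 35$)
$W{\left(M \right)} = -70$ ($W{\left(M \right)} = -105 + 35 = -70$)
$w{\left(a \right)} = 92$
$W{\left(162 \right)} + w{\left(L{\left(V,15 \right)} \right)} = -70 + 92 = 22$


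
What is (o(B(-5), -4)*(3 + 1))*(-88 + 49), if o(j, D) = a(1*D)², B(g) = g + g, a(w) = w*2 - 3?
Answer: -18876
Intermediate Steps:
a(w) = -3 + 2*w (a(w) = 2*w - 3 = -3 + 2*w)
B(g) = 2*g
o(j, D) = (-3 + 2*D)² (o(j, D) = (-3 + 2*(1*D))² = (-3 + 2*D)²)
(o(B(-5), -4)*(3 + 1))*(-88 + 49) = ((-3 + 2*(-4))²*(3 + 1))*(-88 + 49) = ((-3 - 8)²*4)*(-39) = ((-11)²*4)*(-39) = (121*4)*(-39) = 484*(-39) = -18876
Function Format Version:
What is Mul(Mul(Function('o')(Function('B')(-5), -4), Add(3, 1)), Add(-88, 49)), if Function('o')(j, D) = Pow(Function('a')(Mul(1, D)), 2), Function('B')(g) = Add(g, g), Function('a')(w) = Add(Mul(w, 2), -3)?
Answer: -18876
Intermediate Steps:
Function('a')(w) = Add(-3, Mul(2, w)) (Function('a')(w) = Add(Mul(2, w), -3) = Add(-3, Mul(2, w)))
Function('B')(g) = Mul(2, g)
Function('o')(j, D) = Pow(Add(-3, Mul(2, D)), 2) (Function('o')(j, D) = Pow(Add(-3, Mul(2, Mul(1, D))), 2) = Pow(Add(-3, Mul(2, D)), 2))
Mul(Mul(Function('o')(Function('B')(-5), -4), Add(3, 1)), Add(-88, 49)) = Mul(Mul(Pow(Add(-3, Mul(2, -4)), 2), Add(3, 1)), Add(-88, 49)) = Mul(Mul(Pow(Add(-3, -8), 2), 4), -39) = Mul(Mul(Pow(-11, 2), 4), -39) = Mul(Mul(121, 4), -39) = Mul(484, -39) = -18876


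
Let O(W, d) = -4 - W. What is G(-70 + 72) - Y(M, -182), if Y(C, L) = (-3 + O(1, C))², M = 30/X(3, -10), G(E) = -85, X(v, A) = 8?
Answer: -149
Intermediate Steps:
M = 15/4 (M = 30/8 = 30*(⅛) = 15/4 ≈ 3.7500)
Y(C, L) = 64 (Y(C, L) = (-3 + (-4 - 1*1))² = (-3 + (-4 - 1))² = (-3 - 5)² = (-8)² = 64)
G(-70 + 72) - Y(M, -182) = -85 - 1*64 = -85 - 64 = -149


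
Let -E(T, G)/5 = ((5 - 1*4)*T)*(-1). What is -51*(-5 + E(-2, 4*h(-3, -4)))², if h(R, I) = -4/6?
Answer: -11475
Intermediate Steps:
h(R, I) = -⅔ (h(R, I) = -4*⅙ = -⅔)
E(T, G) = 5*T (E(T, G) = -5*(5 - 1*4)*T*(-1) = -5*(5 - 4)*T*(-1) = -5*1*T*(-1) = -5*T*(-1) = -(-5)*T = 5*T)
-51*(-5 + E(-2, 4*h(-3, -4)))² = -51*(-5 + 5*(-2))² = -51*(-5 - 10)² = -51*(-15)² = -51*225 = -11475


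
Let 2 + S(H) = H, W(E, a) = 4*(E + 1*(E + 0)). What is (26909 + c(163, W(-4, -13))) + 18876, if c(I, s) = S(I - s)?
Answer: 45978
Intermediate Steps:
W(E, a) = 8*E (W(E, a) = 4*(E + 1*E) = 4*(E + E) = 4*(2*E) = 8*E)
S(H) = -2 + H
c(I, s) = -2 + I - s (c(I, s) = -2 + (I - s) = -2 + I - s)
(26909 + c(163, W(-4, -13))) + 18876 = (26909 + (-2 + 163 - 8*(-4))) + 18876 = (26909 + (-2 + 163 - 1*(-32))) + 18876 = (26909 + (-2 + 163 + 32)) + 18876 = (26909 + 193) + 18876 = 27102 + 18876 = 45978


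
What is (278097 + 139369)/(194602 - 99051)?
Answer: 417466/95551 ≈ 4.3690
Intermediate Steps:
(278097 + 139369)/(194602 - 99051) = 417466/95551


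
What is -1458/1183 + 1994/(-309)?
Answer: -2809424/365547 ≈ -7.6855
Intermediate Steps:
-1458/1183 + 1994/(-309) = -1458*1/1183 + 1994*(-1/309) = -1458/1183 - 1994/309 = -2809424/365547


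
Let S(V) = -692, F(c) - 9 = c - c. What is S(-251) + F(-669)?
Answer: -683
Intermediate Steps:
F(c) = 9 (F(c) = 9 + (c - c) = 9 + 0 = 9)
S(-251) + F(-669) = -692 + 9 = -683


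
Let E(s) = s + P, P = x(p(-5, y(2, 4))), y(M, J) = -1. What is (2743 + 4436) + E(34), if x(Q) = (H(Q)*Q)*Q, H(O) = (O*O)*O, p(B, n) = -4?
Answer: 6189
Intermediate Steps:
H(O) = O³ (H(O) = O²*O = O³)
x(Q) = Q⁵ (x(Q) = (Q³*Q)*Q = Q⁴*Q = Q⁵)
P = -1024 (P = (-4)⁵ = -1024)
E(s) = -1024 + s (E(s) = s - 1024 = -1024 + s)
(2743 + 4436) + E(34) = (2743 + 4436) + (-1024 + 34) = 7179 - 990 = 6189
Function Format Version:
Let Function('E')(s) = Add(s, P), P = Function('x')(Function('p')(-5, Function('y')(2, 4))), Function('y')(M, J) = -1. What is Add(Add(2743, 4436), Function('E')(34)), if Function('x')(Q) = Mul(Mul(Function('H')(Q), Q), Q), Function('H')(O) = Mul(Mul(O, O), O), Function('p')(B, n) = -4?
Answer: 6189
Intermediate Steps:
Function('H')(O) = Pow(O, 3) (Function('H')(O) = Mul(Pow(O, 2), O) = Pow(O, 3))
Function('x')(Q) = Pow(Q, 5) (Function('x')(Q) = Mul(Mul(Pow(Q, 3), Q), Q) = Mul(Pow(Q, 4), Q) = Pow(Q, 5))
P = -1024 (P = Pow(-4, 5) = -1024)
Function('E')(s) = Add(-1024, s) (Function('E')(s) = Add(s, -1024) = Add(-1024, s))
Add(Add(2743, 4436), Function('E')(34)) = Add(Add(2743, 4436), Add(-1024, 34)) = Add(7179, -990) = 6189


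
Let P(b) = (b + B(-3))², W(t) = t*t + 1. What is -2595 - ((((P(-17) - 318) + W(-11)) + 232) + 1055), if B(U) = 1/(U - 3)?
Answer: -143305/36 ≈ -3980.7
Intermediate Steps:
W(t) = 1 + t² (W(t) = t² + 1 = 1 + t²)
B(U) = 1/(-3 + U)
P(b) = (-⅙ + b)² (P(b) = (b + 1/(-3 - 3))² = (b + 1/(-6))² = (b - ⅙)² = (-⅙ + b)²)
-2595 - ((((P(-17) - 318) + W(-11)) + 232) + 1055) = -2595 - (((((-1 + 6*(-17))²/36 - 318) + (1 + (-11)²)) + 232) + 1055) = -2595 - (((((-1 - 102)²/36 - 318) + (1 + 121)) + 232) + 1055) = -2595 - (((((1/36)*(-103)² - 318) + 122) + 232) + 1055) = -2595 - (((((1/36)*10609 - 318) + 122) + 232) + 1055) = -2595 - ((((10609/36 - 318) + 122) + 232) + 1055) = -2595 - (((-839/36 + 122) + 232) + 1055) = -2595 - ((3553/36 + 232) + 1055) = -2595 - (11905/36 + 1055) = -2595 - 1*49885/36 = -2595 - 49885/36 = -143305/36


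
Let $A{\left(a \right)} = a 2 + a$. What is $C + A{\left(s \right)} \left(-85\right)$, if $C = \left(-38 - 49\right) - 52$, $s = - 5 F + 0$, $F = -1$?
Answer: $-1414$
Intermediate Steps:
$s = 5$ ($s = \left(-5\right) \left(-1\right) + 0 = 5 + 0 = 5$)
$A{\left(a \right)} = 3 a$ ($A{\left(a \right)} = 2 a + a = 3 a$)
$C = -139$ ($C = -87 - 52 = -139$)
$C + A{\left(s \right)} \left(-85\right) = -139 + 3 \cdot 5 \left(-85\right) = -139 + 15 \left(-85\right) = -139 - 1275 = -1414$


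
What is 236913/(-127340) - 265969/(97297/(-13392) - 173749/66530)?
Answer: 15086858880226568583/560297019866060 ≈ 26927.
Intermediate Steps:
236913/(-127340) - 265969/(97297/(-13392) - 173749/66530) = 236913*(-1/127340) - 265969/(97297*(-1/13392) - 173749*1/66530) = -236913/127340 - 265969/(-97297/13392 - 173749/66530) = -236913/127340 - 265969/(-4400008009/445484880) = -236913/127340 - 265969*(-445484880/4400008009) = -236913/127340 + 118485168048720/4400008009 = 15086858880226568583/560297019866060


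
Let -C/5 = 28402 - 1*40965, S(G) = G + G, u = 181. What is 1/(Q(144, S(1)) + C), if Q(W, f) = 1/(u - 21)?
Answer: 160/10050401 ≈ 1.5920e-5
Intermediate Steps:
S(G) = 2*G
Q(W, f) = 1/160 (Q(W, f) = 1/(181 - 21) = 1/160)
C = 62815 (C = -5*(28402 - 1*40965) = -5*(28402 - 40965) = -5*(-12563) = 62815)
1/(Q(144, S(1)) + C) = 1/(1/160 + 62815) = 1/(10050401/160) = 160/10050401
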